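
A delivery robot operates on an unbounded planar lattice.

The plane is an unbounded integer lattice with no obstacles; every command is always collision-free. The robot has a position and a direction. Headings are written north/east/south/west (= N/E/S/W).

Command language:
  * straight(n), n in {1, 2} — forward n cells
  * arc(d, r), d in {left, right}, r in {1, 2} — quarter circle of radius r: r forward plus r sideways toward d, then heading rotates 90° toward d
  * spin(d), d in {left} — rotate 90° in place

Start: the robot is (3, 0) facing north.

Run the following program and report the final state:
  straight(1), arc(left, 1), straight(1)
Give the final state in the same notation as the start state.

(1, 2) facing west

initial: (3, 0) facing north
[1] after straight(1): (3, 1) facing north
[2] after arc(left, 1): (2, 2) facing west
[3] after straight(1): (1, 2) facing west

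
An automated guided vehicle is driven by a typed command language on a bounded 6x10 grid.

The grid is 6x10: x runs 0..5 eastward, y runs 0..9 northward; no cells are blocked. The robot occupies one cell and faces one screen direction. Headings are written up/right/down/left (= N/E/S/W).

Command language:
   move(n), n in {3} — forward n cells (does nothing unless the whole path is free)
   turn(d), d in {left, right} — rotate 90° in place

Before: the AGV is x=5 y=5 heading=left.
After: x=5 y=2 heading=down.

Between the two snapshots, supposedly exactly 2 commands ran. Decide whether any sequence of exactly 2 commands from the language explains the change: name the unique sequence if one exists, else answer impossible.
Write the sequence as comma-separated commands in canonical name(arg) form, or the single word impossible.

turn(left), move(3)

key: order matters: swapping turn(left) and move(3) lands elsewhere
begin: x=5 y=5 heading=left
1. turn(left) → x=5 y=5 heading=down
2. move(3) → x=5 y=2 heading=down
no other 2-command option fits: unique.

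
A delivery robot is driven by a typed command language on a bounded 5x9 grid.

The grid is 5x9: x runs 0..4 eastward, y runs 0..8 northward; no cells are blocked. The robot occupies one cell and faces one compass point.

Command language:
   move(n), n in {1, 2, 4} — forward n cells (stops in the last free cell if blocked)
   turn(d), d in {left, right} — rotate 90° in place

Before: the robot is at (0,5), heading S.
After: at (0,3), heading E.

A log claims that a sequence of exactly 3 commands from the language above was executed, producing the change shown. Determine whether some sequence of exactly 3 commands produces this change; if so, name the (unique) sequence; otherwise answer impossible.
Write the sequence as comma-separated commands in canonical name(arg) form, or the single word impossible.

key: position moved to (0,3) AND the heading swung to E — translation plus rotation needed
initial: at (0,5), heading S
t=1 move(1) ⇒ at (0,4), heading S
t=2 move(1) ⇒ at (0,3), heading S
t=3 turn(left) ⇒ at (0,3), heading E
no other 3-command option fits: unique.

move(1), move(1), turn(left)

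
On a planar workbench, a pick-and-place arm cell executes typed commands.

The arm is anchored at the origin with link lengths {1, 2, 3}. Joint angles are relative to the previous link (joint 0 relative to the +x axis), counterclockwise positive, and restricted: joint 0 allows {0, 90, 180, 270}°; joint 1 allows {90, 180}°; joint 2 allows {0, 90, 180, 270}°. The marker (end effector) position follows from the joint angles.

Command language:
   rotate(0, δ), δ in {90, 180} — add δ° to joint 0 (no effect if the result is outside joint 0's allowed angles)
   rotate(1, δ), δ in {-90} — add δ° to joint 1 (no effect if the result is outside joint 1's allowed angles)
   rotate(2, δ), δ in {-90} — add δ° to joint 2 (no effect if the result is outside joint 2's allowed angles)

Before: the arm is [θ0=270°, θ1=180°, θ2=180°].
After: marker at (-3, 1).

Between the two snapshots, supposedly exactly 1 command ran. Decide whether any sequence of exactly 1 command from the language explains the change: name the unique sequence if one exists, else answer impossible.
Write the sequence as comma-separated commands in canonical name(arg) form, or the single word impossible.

rotate(2, -90)

start: [θ0=270°, θ1=180°, θ2=180°]
1. rotate(2, -90) → [θ0=270°, θ1=180°, θ2=90°]
no other 1-command option fits: unique.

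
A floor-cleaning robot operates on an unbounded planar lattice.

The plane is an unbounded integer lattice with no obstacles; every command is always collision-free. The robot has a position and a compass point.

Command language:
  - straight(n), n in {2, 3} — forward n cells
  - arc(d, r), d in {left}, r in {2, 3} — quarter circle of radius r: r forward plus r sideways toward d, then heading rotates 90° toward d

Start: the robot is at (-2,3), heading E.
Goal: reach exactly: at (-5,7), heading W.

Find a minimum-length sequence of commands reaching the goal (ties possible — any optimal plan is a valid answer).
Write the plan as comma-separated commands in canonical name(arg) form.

arc(left, 2), arc(left, 2), straight(3)

begin: at (-2,3), heading E
[1] after arc(left, 2): at (0,5), heading N
[2] after arc(left, 2): at (-2,7), heading W
[3] after straight(3): at (-5,7), heading W
shorter routes all fall short; 3 is best.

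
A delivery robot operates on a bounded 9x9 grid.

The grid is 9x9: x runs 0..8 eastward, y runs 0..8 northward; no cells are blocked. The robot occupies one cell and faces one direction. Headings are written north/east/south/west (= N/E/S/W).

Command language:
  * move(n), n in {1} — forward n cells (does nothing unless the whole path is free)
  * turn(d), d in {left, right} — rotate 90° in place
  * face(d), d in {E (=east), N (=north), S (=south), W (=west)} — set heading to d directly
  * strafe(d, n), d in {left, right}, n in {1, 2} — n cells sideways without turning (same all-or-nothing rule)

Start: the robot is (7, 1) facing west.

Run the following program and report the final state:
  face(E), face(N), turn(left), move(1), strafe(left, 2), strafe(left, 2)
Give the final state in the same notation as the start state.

start: (7, 1) facing west
step 1 (face(E)): (7, 1) facing east
step 2 (face(N)): (7, 1) facing north
step 3 (turn(left)): (7, 1) facing west
step 4 (move(1)): (6, 1) facing west
step 5 (strafe(left, 2)): (6, 1) facing west
step 6 (strafe(left, 2)): (6, 1) facing west

(6, 1) facing west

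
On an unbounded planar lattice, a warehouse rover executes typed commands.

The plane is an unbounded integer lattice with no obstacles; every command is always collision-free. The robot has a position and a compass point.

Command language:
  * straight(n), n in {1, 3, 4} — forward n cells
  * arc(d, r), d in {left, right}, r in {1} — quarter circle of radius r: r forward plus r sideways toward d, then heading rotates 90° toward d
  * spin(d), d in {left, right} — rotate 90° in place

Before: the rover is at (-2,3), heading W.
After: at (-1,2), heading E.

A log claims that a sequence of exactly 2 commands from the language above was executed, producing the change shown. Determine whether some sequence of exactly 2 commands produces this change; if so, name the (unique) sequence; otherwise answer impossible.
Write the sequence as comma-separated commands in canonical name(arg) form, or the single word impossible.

key: running arc(left, 1) before spin(left) would end elsewhere — order is forced
start: at (-2,3), heading W
[1] after spin(left): at (-2,3), heading S
[2] after arc(left, 1): at (-1,2), heading E
no rival 2-sequence matches.

spin(left), arc(left, 1)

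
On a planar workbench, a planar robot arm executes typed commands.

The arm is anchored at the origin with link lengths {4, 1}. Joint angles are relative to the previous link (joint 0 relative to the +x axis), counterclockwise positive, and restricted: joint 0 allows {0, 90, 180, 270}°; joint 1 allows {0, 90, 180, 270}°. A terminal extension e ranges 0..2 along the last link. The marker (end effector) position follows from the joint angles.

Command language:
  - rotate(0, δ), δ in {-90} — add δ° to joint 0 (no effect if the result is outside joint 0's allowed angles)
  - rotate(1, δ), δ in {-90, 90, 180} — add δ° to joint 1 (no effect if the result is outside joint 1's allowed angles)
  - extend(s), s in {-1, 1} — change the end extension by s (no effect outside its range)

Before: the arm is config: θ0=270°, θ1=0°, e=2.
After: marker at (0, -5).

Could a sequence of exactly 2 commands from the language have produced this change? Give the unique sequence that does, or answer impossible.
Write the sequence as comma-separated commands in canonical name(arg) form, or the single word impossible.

start: config: θ0=270°, θ1=0°, e=2
1. extend(-1) → config: θ0=270°, θ1=0°, e=1
2. extend(-1) → config: θ0=270°, θ1=0°, e=0
uniquely the one of 36 2-step routes that fits.

extend(-1), extend(-1)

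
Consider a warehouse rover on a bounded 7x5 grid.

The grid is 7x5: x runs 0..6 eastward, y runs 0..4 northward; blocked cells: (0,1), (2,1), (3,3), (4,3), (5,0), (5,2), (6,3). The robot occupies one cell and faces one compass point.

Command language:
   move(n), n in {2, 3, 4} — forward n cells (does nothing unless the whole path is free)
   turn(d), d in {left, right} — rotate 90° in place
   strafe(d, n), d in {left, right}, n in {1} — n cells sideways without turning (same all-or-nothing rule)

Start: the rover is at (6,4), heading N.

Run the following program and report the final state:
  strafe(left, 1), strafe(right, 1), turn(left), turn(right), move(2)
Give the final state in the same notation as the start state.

at (6,4), heading N

start: at (6,4), heading N
step 1 (strafe(left, 1)): at (5,4), heading N
step 2 (strafe(right, 1)): at (6,4), heading N
step 3 (turn(left)): at (6,4), heading W
step 4 (turn(right)): at (6,4), heading N
step 5 (move(2)): at (6,4), heading N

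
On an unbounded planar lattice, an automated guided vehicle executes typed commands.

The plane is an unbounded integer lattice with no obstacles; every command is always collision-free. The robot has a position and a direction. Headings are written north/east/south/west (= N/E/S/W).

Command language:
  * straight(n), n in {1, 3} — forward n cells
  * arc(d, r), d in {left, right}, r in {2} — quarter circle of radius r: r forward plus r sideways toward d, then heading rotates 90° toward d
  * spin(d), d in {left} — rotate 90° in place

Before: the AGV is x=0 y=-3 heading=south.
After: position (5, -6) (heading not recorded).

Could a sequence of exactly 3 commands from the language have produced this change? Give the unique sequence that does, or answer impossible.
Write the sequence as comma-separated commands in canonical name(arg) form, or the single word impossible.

straight(1), arc(left, 2), straight(3)

key: order matters: swapping straight(1) and straight(3) lands elsewhere
initial: x=0 y=-3 heading=south
t=1 straight(1) ⇒ x=0 y=-4 heading=south
t=2 arc(left, 2) ⇒ x=2 y=-6 heading=east
t=3 straight(3) ⇒ x=5 y=-6 heading=east
no rival 3-sequence matches.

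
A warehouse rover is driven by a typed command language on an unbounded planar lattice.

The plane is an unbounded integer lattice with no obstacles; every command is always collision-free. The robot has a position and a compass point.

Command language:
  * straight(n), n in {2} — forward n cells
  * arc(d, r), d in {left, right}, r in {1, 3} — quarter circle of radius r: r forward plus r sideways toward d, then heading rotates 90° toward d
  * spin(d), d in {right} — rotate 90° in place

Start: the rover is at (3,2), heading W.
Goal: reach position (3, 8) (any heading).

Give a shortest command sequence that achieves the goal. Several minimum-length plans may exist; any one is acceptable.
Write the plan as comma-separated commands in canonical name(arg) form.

begin: at (3,2), heading W
step 1 (arc(right, 3)): at (0,5), heading N
step 2 (arc(right, 3)): at (3,8), heading E
shorter routes all fall short; 2 is best.

arc(right, 3), arc(right, 3)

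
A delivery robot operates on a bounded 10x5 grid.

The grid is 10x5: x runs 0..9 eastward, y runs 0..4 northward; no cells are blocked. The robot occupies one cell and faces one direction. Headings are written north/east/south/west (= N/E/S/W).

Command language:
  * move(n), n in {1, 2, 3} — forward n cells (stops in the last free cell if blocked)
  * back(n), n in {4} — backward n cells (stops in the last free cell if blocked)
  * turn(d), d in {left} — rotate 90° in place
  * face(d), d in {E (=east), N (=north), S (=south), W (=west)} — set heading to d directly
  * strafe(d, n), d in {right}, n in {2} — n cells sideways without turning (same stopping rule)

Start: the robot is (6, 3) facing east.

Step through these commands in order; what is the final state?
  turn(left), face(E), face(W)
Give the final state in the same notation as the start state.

initial: (6, 3) facing east
[1] after turn(left): (6, 3) facing north
[2] after face(E): (6, 3) facing east
[3] after face(W): (6, 3) facing west

(6, 3) facing west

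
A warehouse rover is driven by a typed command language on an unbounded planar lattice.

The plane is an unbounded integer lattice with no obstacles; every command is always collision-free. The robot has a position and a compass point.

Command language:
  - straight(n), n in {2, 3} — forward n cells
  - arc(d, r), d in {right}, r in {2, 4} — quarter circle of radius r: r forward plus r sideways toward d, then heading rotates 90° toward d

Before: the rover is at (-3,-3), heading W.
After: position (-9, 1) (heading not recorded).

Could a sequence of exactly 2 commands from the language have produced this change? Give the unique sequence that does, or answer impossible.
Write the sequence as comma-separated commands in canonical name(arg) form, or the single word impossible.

key: running arc(right, 4) before straight(2) would end elsewhere — order is forced
t0: at (-3,-3), heading W
1. straight(2) → at (-5,-3), heading W
2. arc(right, 4) → at (-9,1), heading N
uniquely the one of 16 2-step routes that fits.

straight(2), arc(right, 4)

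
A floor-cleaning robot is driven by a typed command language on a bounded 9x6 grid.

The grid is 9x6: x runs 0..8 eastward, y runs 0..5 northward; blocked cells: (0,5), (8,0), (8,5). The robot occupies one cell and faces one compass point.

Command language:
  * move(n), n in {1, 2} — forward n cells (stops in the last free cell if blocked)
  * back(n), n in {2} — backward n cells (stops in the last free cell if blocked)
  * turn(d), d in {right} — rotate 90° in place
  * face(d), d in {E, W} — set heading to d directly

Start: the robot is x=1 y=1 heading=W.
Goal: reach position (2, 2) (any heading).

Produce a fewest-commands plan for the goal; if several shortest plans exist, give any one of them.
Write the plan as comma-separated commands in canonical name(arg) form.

move(2), back(2), turn(right), move(1)

from: x=1 y=1 heading=W
[1] after move(2): x=0 y=1 heading=W
[2] after back(2): x=2 y=1 heading=W
[3] after turn(right): x=2 y=1 heading=N
[4] after move(1): x=2 y=2 heading=N
minimal: 4 command(s), checked below 4.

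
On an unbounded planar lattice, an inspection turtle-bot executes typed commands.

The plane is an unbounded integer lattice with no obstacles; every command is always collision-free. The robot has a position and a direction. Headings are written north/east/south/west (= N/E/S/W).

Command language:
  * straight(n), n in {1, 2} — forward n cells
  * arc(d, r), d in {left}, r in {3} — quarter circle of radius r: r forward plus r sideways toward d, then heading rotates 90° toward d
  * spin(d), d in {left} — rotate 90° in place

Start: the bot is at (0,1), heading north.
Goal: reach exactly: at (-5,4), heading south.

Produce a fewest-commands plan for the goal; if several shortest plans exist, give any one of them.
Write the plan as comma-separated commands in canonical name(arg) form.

begin: at (0,1), heading north
[1] after arc(left, 3): at (-3,4), heading west
[2] after straight(2): at (-5,4), heading west
[3] after spin(left): at (-5,4), heading south
shorter routes all fall short; 3 is best.

arc(left, 3), straight(2), spin(left)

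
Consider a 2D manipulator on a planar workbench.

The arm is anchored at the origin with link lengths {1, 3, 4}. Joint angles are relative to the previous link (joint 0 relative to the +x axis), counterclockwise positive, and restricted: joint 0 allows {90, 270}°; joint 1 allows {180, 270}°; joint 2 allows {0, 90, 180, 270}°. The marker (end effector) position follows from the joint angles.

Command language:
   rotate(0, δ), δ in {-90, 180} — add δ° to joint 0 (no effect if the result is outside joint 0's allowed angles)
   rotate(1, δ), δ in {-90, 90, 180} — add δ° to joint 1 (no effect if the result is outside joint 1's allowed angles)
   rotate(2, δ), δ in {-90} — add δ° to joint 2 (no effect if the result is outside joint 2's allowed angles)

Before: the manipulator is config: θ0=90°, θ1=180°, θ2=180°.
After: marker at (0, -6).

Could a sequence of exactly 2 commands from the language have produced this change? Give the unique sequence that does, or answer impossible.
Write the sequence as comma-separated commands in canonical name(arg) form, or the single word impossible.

begin: config: θ0=90°, θ1=180°, θ2=180°
[1] after rotate(2, -90): config: θ0=90°, θ1=180°, θ2=90°
[2] after rotate(2, -90): config: θ0=90°, θ1=180°, θ2=0°
no other 2-command option fits: unique.

rotate(2, -90), rotate(2, -90)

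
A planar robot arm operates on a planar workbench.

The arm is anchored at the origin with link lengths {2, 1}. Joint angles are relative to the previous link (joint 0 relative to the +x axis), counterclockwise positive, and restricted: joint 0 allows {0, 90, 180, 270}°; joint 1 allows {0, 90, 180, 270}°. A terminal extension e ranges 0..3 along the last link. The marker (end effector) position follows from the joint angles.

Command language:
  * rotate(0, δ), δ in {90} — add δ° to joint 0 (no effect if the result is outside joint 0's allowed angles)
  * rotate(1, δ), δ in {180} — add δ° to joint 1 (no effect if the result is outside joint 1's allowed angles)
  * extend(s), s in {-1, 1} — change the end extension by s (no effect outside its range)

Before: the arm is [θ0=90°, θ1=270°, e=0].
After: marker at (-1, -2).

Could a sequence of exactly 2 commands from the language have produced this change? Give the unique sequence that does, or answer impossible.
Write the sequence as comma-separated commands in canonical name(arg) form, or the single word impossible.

start: [θ0=90°, θ1=270°, e=0]
1. rotate(0, 90) → [θ0=180°, θ1=270°, e=0]
2. rotate(0, 90) → [θ0=270°, θ1=270°, e=0]
all 16 alternatives checked — unique.

rotate(0, 90), rotate(0, 90)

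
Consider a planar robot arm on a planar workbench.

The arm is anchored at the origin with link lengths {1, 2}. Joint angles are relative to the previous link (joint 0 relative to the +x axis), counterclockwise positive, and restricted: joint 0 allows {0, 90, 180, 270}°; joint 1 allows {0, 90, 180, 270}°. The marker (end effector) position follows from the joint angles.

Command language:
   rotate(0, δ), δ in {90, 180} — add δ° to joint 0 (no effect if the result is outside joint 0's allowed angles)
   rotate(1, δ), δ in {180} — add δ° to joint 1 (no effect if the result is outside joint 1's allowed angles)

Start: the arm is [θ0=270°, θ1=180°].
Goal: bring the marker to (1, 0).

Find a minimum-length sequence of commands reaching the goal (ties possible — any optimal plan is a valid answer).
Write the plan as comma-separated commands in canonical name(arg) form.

from: [θ0=270°, θ1=180°]
[1] after rotate(0, 180): [θ0=90°, θ1=180°]
[2] after rotate(0, 90): [θ0=180°, θ1=180°]
minimal: 2 command(s), checked below 2.

rotate(0, 180), rotate(0, 90)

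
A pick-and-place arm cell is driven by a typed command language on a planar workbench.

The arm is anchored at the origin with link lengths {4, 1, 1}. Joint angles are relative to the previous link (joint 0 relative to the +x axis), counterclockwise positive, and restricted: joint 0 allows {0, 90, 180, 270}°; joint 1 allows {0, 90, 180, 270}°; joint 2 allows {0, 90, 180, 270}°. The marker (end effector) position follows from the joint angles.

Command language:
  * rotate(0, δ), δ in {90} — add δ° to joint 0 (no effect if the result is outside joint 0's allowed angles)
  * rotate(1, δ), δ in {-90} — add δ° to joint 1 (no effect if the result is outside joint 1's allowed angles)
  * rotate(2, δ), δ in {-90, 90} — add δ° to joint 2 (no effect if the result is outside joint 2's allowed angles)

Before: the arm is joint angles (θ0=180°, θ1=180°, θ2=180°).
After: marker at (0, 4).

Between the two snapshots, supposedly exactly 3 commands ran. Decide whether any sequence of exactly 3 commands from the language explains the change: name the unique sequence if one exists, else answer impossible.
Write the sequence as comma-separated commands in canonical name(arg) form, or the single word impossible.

from: joint angles (θ0=180°, θ1=180°, θ2=180°)
[1] after rotate(0, 90): joint angles (θ0=270°, θ1=180°, θ2=180°)
[2] after rotate(0, 90): joint angles (θ0=0°, θ1=180°, θ2=180°)
[3] after rotate(0, 90): joint angles (θ0=90°, θ1=180°, θ2=180°)
uniquely the one of 64 3-step routes that fits.

rotate(0, 90), rotate(0, 90), rotate(0, 90)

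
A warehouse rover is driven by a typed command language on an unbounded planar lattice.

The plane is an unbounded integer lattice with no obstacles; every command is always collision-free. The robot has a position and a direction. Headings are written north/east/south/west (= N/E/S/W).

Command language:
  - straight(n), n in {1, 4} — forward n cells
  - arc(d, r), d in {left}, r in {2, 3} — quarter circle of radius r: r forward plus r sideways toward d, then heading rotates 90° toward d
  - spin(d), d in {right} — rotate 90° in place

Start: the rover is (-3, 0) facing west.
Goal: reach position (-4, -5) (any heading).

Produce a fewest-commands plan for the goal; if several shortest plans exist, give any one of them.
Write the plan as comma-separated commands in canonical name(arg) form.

arc(left, 3), arc(left, 2)

t0: (-3, 0) facing west
step 1 (arc(left, 3)): (-6, -3) facing south
step 2 (arc(left, 2)): (-4, -5) facing east
minimal: 2 command(s), checked below 2.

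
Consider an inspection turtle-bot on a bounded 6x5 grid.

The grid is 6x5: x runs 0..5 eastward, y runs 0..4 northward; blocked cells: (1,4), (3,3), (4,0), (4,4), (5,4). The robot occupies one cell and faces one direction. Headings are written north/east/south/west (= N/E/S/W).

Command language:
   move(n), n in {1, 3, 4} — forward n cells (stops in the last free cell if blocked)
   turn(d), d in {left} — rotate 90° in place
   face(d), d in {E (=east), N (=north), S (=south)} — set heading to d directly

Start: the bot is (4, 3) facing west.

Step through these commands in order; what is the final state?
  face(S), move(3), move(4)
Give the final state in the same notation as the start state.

start: (4, 3) facing west
step 1 (face(S)): (4, 3) facing south
step 2 (move(3)): (4, 1) facing south
step 3 (move(4)): (4, 1) facing south

(4, 1) facing south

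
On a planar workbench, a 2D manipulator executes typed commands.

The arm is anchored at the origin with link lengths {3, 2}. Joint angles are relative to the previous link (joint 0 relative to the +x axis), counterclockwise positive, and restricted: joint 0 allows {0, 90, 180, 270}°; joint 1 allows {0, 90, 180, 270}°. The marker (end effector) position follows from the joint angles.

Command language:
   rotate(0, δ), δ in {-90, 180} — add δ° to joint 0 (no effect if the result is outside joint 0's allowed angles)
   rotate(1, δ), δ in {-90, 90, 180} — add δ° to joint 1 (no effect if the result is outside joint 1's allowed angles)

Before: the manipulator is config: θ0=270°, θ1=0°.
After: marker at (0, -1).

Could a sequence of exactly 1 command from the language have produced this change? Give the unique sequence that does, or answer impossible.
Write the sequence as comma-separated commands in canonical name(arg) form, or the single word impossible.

rotate(1, 180)

initial: config: θ0=270°, θ1=0°
step 1 (rotate(1, 180)): config: θ0=270°, θ1=180°
uniquely the one of 5 1-step routes that fits.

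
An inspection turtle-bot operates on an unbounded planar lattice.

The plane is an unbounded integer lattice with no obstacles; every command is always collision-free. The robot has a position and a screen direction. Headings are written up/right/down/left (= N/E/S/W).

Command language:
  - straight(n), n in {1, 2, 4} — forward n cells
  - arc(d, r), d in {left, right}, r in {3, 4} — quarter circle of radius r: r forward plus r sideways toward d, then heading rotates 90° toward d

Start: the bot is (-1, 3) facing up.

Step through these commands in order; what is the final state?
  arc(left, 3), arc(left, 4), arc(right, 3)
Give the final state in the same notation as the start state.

(-11, -1) facing left

from: (-1, 3) facing up
1. arc(left, 3) → (-4, 6) facing left
2. arc(left, 4) → (-8, 2) facing down
3. arc(right, 3) → (-11, -1) facing left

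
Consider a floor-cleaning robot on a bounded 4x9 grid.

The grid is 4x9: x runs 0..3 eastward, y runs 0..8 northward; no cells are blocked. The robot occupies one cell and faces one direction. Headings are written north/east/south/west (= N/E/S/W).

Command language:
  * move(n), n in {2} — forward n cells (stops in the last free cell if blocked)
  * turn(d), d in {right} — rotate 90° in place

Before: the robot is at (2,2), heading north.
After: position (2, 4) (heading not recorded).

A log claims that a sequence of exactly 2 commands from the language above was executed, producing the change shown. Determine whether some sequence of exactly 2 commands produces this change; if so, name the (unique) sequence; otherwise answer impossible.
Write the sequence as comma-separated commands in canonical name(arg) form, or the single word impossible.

key: running turn(right) before move(2) would end elsewhere — order is forced
begin: at (2,2), heading north
1. move(2) → at (2,4), heading north
2. turn(right) → at (2,4), heading east
all 4 alternatives checked — unique.

move(2), turn(right)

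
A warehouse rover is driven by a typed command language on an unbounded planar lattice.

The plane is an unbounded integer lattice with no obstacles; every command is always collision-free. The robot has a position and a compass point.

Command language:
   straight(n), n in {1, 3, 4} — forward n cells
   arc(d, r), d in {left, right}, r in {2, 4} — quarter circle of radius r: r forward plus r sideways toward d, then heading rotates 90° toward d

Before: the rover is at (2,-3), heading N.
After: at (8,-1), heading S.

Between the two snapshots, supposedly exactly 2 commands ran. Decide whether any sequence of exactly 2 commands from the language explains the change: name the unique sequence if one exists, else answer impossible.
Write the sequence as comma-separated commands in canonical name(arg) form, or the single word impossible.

arc(right, 4), arc(right, 2)

key: cell and facing (now S) both changed — the 2 commands mix motion and turning
initial: at (2,-3), heading N
step 1 (arc(right, 4)): at (6,1), heading E
step 2 (arc(right, 2)): at (8,-1), heading S
no other 2-command option fits: unique.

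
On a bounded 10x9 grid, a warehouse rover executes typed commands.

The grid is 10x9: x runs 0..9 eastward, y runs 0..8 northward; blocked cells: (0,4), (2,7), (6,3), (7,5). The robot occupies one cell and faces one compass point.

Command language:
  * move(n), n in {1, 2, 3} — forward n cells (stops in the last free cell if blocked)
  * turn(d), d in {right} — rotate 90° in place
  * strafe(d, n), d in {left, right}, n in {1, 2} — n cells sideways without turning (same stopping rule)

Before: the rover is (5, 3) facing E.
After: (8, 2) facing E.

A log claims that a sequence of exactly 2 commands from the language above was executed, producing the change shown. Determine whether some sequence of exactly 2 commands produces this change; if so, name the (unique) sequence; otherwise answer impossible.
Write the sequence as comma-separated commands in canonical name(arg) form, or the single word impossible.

strafe(right, 1), move(3)

key: running move(3) before strafe(right, 1) would end elsewhere — order is forced
t0: (5, 3) facing E
step 1 (strafe(right, 1)): (5, 2) facing E
step 2 (move(3)): (8, 2) facing E
uniquely the one of 64 2-step routes that fits.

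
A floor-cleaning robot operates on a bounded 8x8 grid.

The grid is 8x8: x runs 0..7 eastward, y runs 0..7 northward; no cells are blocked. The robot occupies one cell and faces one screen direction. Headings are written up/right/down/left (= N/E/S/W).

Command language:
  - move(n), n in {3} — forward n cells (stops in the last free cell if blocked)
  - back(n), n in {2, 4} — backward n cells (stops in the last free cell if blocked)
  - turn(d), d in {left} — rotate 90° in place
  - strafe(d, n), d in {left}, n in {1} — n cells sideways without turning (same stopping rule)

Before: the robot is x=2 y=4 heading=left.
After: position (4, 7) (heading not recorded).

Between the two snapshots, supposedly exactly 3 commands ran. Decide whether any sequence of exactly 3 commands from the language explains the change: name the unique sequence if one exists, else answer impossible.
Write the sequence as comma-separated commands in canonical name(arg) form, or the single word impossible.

back(2), turn(left), back(4)

key: back(4) runs into the grid edge before its full distance
initial: x=2 y=4 heading=left
t=1 back(2) ⇒ x=4 y=4 heading=left
t=2 turn(left) ⇒ x=4 y=4 heading=down
t=3 back(4) ⇒ x=4 y=7 heading=down
no rival 3-sequence matches.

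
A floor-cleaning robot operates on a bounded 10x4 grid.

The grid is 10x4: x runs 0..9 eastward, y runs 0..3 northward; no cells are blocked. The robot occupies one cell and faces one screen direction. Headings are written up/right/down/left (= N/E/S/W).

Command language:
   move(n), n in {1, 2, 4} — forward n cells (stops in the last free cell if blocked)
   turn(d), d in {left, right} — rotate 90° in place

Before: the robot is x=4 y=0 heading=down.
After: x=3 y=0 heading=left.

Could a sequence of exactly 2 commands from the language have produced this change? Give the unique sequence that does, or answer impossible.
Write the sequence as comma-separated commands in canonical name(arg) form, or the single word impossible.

turn(right), move(1)

key: position moved to (3,0) AND the heading swung to W — translation plus rotation needed
from: x=4 y=0 heading=down
step 1 (turn(right)): x=4 y=0 heading=left
step 2 (move(1)): x=3 y=0 heading=left
all 25 alternatives checked — unique.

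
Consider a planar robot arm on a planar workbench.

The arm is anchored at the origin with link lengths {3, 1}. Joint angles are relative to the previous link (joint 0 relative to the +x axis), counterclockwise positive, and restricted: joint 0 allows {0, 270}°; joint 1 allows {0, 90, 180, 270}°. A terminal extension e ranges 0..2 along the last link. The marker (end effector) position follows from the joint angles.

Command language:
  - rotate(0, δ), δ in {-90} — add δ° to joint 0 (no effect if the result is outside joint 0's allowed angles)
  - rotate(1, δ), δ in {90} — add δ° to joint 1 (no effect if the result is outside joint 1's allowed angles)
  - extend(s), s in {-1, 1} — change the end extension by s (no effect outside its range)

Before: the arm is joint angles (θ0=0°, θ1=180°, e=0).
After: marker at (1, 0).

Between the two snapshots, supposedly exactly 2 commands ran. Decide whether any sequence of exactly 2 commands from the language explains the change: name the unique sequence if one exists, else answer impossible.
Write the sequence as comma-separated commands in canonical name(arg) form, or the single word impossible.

extend(-1), extend(1)

key: running extend(1) before extend(-1) would end elsewhere — order is forced
begin: joint angles (θ0=0°, θ1=180°, e=0)
t=1 extend(-1) ⇒ joint angles (θ0=0°, θ1=180°, e=0)
t=2 extend(1) ⇒ joint angles (θ0=0°, θ1=180°, e=1)
no other 2-command option fits: unique.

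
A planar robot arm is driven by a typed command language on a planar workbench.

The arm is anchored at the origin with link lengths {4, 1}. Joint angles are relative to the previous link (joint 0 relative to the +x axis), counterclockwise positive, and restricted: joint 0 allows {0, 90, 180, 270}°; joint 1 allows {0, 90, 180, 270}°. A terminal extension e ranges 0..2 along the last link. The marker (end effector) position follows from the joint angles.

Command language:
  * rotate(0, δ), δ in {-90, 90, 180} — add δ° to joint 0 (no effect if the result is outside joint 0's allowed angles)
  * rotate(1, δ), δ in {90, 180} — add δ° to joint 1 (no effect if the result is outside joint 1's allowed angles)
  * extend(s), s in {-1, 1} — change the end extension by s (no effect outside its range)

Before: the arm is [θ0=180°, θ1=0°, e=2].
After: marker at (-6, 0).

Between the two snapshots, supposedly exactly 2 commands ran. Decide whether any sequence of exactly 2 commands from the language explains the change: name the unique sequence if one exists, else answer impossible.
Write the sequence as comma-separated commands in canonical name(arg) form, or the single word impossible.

key: running extend(-1) before extend(1) would end elsewhere — order is forced
t0: [θ0=180°, θ1=0°, e=2]
t=1 extend(1) ⇒ [θ0=180°, θ1=0°, e=2]
t=2 extend(-1) ⇒ [θ0=180°, θ1=0°, e=1]
all 49 alternatives checked — unique.

extend(1), extend(-1)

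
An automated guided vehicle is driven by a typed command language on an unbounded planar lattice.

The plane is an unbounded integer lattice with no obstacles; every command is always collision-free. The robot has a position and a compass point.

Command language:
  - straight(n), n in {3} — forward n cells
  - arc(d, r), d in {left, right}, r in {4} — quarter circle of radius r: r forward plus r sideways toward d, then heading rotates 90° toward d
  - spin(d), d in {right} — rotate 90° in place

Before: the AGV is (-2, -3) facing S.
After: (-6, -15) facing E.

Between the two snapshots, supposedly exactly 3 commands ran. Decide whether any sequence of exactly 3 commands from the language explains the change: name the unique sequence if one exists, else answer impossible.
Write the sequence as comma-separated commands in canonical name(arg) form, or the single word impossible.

arc(right, 4), arc(left, 4), arc(left, 4)

key: order matters: swapping arc(right, 4) and arc(left, 4) lands elsewhere
t0: (-2, -3) facing S
t=1 arc(right, 4) ⇒ (-6, -7) facing W
t=2 arc(left, 4) ⇒ (-10, -11) facing S
t=3 arc(left, 4) ⇒ (-6, -15) facing E
no other 3-command option fits: unique.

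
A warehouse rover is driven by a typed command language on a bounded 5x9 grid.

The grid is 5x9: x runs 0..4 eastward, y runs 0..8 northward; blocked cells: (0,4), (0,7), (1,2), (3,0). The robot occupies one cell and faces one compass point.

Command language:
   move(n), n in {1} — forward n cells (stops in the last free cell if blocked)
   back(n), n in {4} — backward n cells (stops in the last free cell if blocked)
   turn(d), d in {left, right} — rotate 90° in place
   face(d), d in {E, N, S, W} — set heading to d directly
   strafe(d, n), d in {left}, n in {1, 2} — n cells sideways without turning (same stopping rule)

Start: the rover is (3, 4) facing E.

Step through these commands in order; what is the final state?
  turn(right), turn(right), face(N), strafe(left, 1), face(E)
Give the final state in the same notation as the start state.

start: (3, 4) facing E
t=1 turn(right) ⇒ (3, 4) facing S
t=2 turn(right) ⇒ (3, 4) facing W
t=3 face(N) ⇒ (3, 4) facing N
t=4 strafe(left, 1) ⇒ (2, 4) facing N
t=5 face(E) ⇒ (2, 4) facing E

(2, 4) facing E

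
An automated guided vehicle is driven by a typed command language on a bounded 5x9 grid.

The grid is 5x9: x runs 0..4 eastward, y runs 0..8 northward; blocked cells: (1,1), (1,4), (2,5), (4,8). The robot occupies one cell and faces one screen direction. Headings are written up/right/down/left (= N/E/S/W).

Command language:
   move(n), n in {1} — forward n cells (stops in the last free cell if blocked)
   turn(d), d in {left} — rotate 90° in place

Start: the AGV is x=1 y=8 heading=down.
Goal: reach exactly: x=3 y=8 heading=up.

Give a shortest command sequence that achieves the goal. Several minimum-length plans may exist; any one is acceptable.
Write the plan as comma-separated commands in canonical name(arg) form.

turn(left), move(1), move(1), turn(left)

from: x=1 y=8 heading=down
step 1 (turn(left)): x=1 y=8 heading=right
step 2 (move(1)): x=2 y=8 heading=right
step 3 (move(1)): x=3 y=8 heading=right
step 4 (turn(left)): x=3 y=8 heading=up
nothing shorter than 4 reaches the goal.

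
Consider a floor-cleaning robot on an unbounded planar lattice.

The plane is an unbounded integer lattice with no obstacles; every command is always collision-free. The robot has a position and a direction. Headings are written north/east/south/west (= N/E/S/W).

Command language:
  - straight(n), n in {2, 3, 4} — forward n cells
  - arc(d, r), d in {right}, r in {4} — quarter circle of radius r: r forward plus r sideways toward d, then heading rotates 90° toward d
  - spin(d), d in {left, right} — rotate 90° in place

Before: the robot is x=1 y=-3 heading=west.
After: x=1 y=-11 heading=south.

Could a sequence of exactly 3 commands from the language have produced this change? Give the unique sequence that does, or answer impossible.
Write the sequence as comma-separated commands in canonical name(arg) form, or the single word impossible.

key: running straight(4) before spin(left) would end elsewhere — order is forced
initial: x=1 y=-3 heading=west
[1] after spin(left): x=1 y=-3 heading=south
[2] after straight(4): x=1 y=-7 heading=south
[3] after straight(4): x=1 y=-11 heading=south
uniquely the one of 216 3-step routes that fits.

spin(left), straight(4), straight(4)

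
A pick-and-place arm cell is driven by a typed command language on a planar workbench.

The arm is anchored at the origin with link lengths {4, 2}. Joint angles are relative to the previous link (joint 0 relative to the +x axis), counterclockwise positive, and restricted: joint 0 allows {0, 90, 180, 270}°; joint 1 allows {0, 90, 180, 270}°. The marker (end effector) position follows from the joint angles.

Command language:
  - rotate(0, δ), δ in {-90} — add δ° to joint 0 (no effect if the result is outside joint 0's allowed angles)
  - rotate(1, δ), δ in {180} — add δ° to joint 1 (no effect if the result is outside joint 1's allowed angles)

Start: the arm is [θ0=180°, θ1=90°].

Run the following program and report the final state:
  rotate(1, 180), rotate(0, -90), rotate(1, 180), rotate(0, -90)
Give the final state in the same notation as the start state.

[θ0=0°, θ1=90°]

start: [θ0=180°, θ1=90°]
step 1 (rotate(1, 180)): [θ0=180°, θ1=270°]
step 2 (rotate(0, -90)): [θ0=90°, θ1=270°]
step 3 (rotate(1, 180)): [θ0=90°, θ1=90°]
step 4 (rotate(0, -90)): [θ0=0°, θ1=90°]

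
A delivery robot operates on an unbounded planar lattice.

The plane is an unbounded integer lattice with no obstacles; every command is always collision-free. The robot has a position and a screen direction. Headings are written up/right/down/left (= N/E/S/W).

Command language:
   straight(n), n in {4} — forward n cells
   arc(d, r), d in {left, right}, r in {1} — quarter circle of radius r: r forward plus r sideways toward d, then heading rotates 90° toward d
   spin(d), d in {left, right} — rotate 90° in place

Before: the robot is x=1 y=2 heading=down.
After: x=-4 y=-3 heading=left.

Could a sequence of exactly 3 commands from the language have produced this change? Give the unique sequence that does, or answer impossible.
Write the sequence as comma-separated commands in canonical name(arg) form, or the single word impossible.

straight(4), arc(right, 1), straight(4)

key: position moved to (-4,-3) AND the heading swung to W — translation plus rotation needed
t0: x=1 y=2 heading=down
t=1 straight(4) ⇒ x=1 y=-2 heading=down
t=2 arc(right, 1) ⇒ x=0 y=-3 heading=left
t=3 straight(4) ⇒ x=-4 y=-3 heading=left
uniquely the one of 125 3-step routes that fits.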